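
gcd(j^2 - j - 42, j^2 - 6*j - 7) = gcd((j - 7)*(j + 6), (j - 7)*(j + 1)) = j - 7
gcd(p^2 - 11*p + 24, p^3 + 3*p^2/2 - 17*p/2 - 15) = p - 3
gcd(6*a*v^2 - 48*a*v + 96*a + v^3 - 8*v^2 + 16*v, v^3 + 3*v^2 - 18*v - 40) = v - 4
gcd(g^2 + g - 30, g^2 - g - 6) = 1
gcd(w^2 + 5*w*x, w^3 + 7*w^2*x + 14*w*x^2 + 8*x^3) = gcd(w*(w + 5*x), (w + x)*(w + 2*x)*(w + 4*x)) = 1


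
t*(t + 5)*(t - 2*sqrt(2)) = t^3 - 2*sqrt(2)*t^2 + 5*t^2 - 10*sqrt(2)*t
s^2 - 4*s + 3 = (s - 3)*(s - 1)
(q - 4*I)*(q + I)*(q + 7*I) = q^3 + 4*I*q^2 + 25*q + 28*I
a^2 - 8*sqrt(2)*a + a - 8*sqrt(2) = (a + 1)*(a - 8*sqrt(2))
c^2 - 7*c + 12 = (c - 4)*(c - 3)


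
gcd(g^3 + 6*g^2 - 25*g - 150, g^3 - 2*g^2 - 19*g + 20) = g - 5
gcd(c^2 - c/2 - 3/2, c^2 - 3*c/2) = c - 3/2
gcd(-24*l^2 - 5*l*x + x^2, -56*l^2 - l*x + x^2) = -8*l + x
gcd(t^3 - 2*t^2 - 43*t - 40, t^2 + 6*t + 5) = t^2 + 6*t + 5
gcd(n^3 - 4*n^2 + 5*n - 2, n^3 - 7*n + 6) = n^2 - 3*n + 2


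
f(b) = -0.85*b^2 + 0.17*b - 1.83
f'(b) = 0.17 - 1.7*b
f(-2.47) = -7.44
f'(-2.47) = 4.37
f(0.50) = -1.96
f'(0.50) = -0.68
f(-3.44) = -12.47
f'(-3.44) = 6.02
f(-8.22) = -60.66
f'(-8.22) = 14.14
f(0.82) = -2.26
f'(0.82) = -1.22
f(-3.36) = -12.00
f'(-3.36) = 5.88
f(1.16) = -2.78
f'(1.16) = -1.80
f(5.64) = -27.91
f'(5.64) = -9.42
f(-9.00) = -72.21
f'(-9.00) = 15.47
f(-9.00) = -72.21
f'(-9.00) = 15.47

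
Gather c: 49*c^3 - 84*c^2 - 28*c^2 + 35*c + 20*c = 49*c^3 - 112*c^2 + 55*c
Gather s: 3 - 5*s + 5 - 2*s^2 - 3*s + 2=-2*s^2 - 8*s + 10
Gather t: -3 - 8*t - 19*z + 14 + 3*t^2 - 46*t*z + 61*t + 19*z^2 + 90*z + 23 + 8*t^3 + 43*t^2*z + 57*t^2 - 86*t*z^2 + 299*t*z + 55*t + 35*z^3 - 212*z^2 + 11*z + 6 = 8*t^3 + t^2*(43*z + 60) + t*(-86*z^2 + 253*z + 108) + 35*z^3 - 193*z^2 + 82*z + 40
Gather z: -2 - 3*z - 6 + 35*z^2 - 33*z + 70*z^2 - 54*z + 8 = 105*z^2 - 90*z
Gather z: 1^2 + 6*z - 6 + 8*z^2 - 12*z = 8*z^2 - 6*z - 5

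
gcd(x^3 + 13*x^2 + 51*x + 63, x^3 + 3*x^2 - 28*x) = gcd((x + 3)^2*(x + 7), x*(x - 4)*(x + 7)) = x + 7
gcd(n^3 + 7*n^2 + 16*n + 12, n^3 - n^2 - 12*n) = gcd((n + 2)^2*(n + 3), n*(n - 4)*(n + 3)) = n + 3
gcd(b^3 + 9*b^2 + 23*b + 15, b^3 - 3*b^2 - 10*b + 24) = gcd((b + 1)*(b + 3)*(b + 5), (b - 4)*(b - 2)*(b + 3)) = b + 3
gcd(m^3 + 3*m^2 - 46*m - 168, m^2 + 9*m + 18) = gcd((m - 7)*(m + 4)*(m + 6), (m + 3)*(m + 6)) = m + 6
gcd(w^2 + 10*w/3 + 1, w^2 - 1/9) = w + 1/3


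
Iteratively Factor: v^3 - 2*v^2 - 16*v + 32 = (v - 4)*(v^2 + 2*v - 8) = (v - 4)*(v - 2)*(v + 4)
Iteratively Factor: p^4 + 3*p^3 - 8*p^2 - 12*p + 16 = (p + 2)*(p^3 + p^2 - 10*p + 8) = (p - 1)*(p + 2)*(p^2 + 2*p - 8) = (p - 1)*(p + 2)*(p + 4)*(p - 2)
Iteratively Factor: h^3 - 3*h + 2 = (h - 1)*(h^2 + h - 2) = (h - 1)*(h + 2)*(h - 1)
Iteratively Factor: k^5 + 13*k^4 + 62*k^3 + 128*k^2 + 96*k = (k + 3)*(k^4 + 10*k^3 + 32*k^2 + 32*k) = (k + 3)*(k + 4)*(k^3 + 6*k^2 + 8*k) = (k + 3)*(k + 4)^2*(k^2 + 2*k) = (k + 2)*(k + 3)*(k + 4)^2*(k)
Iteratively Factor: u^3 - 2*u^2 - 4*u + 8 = (u - 2)*(u^2 - 4) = (u - 2)*(u + 2)*(u - 2)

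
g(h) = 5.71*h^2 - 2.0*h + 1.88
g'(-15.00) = -173.30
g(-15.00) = 1316.63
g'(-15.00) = -173.30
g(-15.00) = 1316.63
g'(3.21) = 34.66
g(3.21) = 54.30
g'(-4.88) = -57.73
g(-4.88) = 147.62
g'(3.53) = 38.31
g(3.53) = 65.97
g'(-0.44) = -7.02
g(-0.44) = 3.87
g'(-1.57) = -19.93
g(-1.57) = 19.09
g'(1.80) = 18.56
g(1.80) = 16.78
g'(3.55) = 38.54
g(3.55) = 66.74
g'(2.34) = 24.72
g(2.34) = 28.47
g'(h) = 11.42*h - 2.0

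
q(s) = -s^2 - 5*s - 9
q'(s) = -2*s - 5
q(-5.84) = -13.91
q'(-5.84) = 6.68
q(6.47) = -83.21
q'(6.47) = -17.94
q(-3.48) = -3.71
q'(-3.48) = 1.96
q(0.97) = -14.79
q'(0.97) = -6.94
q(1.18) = -16.29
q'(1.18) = -7.36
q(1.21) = -16.51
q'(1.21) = -7.42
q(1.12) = -15.85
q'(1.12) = -7.24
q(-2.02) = -2.98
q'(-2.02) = -0.96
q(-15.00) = -159.00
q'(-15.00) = 25.00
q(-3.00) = -3.00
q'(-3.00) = 1.00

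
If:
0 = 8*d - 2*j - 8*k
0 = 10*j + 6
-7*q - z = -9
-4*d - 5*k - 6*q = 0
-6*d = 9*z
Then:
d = -237/268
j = -3/5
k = -246/335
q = 161/134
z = 79/134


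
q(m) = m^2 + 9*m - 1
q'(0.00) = 9.00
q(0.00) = -1.00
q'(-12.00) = -15.00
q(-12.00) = 35.00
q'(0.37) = 9.74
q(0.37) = 2.47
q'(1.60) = 12.20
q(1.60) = 15.96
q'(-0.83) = 7.34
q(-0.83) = -7.78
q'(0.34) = 9.68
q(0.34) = 2.18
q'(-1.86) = 5.28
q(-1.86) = -14.28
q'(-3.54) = 1.92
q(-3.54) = -20.33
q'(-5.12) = -1.24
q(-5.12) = -20.87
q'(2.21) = 13.42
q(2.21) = 23.77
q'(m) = 2*m + 9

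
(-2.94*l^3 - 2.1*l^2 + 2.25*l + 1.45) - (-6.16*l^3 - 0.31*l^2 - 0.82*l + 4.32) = 3.22*l^3 - 1.79*l^2 + 3.07*l - 2.87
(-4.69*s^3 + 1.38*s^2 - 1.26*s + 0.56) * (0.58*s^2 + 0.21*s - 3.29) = -2.7202*s^5 - 0.1845*s^4 + 14.9891*s^3 - 4.48*s^2 + 4.263*s - 1.8424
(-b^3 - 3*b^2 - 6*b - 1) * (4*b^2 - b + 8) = -4*b^5 - 11*b^4 - 29*b^3 - 22*b^2 - 47*b - 8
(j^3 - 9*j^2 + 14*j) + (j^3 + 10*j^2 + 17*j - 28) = 2*j^3 + j^2 + 31*j - 28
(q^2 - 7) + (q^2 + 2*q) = 2*q^2 + 2*q - 7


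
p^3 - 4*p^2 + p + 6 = (p - 3)*(p - 2)*(p + 1)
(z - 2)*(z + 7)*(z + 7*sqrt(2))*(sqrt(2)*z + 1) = sqrt(2)*z^4 + 5*sqrt(2)*z^3 + 15*z^3 - 7*sqrt(2)*z^2 + 75*z^2 - 210*z + 35*sqrt(2)*z - 98*sqrt(2)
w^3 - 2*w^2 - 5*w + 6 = (w - 3)*(w - 1)*(w + 2)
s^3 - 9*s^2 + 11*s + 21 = (s - 7)*(s - 3)*(s + 1)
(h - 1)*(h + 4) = h^2 + 3*h - 4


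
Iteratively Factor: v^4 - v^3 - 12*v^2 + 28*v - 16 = (v - 1)*(v^3 - 12*v + 16) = (v - 1)*(v + 4)*(v^2 - 4*v + 4) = (v - 2)*(v - 1)*(v + 4)*(v - 2)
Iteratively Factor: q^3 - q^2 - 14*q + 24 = (q - 3)*(q^2 + 2*q - 8) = (q - 3)*(q - 2)*(q + 4)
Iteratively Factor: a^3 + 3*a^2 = (a)*(a^2 + 3*a) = a*(a + 3)*(a)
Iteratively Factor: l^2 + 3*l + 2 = (l + 2)*(l + 1)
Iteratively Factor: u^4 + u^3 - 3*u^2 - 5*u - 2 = (u + 1)*(u^3 - 3*u - 2) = (u + 1)^2*(u^2 - u - 2) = (u + 1)^3*(u - 2)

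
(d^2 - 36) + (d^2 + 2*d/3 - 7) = 2*d^2 + 2*d/3 - 43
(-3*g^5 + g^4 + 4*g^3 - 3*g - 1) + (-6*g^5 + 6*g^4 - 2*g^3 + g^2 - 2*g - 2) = -9*g^5 + 7*g^4 + 2*g^3 + g^2 - 5*g - 3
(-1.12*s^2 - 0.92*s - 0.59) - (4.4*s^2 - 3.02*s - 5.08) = -5.52*s^2 + 2.1*s + 4.49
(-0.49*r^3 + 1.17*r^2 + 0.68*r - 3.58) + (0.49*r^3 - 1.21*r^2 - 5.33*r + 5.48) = -0.04*r^2 - 4.65*r + 1.9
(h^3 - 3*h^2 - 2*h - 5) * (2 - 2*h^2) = -2*h^5 + 6*h^4 + 6*h^3 + 4*h^2 - 4*h - 10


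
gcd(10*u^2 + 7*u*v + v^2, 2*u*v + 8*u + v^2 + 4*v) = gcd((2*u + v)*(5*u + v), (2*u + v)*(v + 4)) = 2*u + v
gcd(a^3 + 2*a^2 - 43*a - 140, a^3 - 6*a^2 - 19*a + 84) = a^2 - 3*a - 28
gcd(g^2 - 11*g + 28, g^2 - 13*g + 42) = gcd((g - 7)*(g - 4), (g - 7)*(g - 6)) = g - 7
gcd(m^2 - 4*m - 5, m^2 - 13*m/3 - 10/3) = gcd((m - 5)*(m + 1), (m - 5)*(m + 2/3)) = m - 5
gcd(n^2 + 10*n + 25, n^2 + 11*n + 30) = n + 5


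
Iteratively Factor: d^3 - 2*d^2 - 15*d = (d - 5)*(d^2 + 3*d) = (d - 5)*(d + 3)*(d)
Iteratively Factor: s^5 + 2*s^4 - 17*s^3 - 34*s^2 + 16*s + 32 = (s + 2)*(s^4 - 17*s^2 + 16) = (s + 2)*(s + 4)*(s^3 - 4*s^2 - s + 4) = (s + 1)*(s + 2)*(s + 4)*(s^2 - 5*s + 4) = (s - 4)*(s + 1)*(s + 2)*(s + 4)*(s - 1)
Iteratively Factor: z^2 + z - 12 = (z - 3)*(z + 4)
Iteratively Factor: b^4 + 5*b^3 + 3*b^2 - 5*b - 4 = (b + 4)*(b^3 + b^2 - b - 1) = (b + 1)*(b + 4)*(b^2 - 1) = (b + 1)^2*(b + 4)*(b - 1)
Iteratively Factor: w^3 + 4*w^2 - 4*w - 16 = (w + 4)*(w^2 - 4) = (w - 2)*(w + 4)*(w + 2)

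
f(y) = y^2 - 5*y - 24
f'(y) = 2*y - 5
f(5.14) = -23.28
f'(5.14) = 5.28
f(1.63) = -29.49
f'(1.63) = -1.74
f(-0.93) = -18.49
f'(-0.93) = -6.86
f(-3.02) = 0.22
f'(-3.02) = -11.04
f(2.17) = -30.14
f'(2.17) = -0.66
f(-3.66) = 7.70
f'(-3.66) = -12.32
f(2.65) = -30.23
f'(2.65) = 0.30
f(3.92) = -28.23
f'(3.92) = 2.84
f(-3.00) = 0.00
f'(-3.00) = -11.00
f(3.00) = -30.00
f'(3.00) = 1.00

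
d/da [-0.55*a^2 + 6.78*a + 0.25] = 6.78 - 1.1*a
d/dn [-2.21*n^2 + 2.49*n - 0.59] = 2.49 - 4.42*n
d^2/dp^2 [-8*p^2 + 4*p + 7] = -16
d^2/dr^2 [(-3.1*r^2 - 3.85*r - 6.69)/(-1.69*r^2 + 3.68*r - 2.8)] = (-1.4210854715202e-14*r^4 + 60.55101*r^3 + 26.628654*r^2 - 358.947888*r + 245.831952)/(4.826809*r^6 - 31.531344*r^5 + 92.651208*r^4 - 154.318592*r^3 + 153.50496*r^2 - 86.5536*r + 21.952)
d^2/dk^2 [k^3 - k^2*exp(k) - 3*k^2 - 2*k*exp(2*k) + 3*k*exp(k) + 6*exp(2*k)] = -k^2*exp(k) - 8*k*exp(2*k) - k*exp(k) + 6*k + 16*exp(2*k) + 4*exp(k) - 6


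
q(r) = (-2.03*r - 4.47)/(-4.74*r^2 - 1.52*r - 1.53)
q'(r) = (-2.03*r - 4.47)*(9.48*r + 1.52)/(-4.74*r^2 - 1.52*r - 1.53)^2 - 2.03/(-4.74*r^2 - 1.52*r - 1.53)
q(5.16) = 0.11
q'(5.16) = -0.03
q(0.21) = 2.38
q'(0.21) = -3.07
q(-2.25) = -0.00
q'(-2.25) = 0.09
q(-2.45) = -0.02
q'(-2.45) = 0.06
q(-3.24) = -0.05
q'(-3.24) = 0.02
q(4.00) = 0.15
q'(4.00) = -0.05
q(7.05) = 0.08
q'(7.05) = -0.01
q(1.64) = 0.47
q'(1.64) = -0.35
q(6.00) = 0.09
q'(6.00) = -0.02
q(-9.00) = -0.04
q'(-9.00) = -0.00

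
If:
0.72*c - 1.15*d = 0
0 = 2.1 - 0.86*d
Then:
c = 3.90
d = 2.44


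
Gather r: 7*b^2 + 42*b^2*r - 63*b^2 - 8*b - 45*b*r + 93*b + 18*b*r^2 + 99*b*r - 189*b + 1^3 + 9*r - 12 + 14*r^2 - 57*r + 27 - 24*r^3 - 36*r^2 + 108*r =-56*b^2 - 104*b - 24*r^3 + r^2*(18*b - 22) + r*(42*b^2 + 54*b + 60) + 16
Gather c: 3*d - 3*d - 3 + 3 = 0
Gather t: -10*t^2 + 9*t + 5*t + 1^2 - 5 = -10*t^2 + 14*t - 4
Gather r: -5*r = -5*r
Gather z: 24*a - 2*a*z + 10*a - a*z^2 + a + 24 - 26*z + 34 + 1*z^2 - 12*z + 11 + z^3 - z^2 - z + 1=-a*z^2 + 35*a + z^3 + z*(-2*a - 39) + 70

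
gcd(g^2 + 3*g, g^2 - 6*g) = g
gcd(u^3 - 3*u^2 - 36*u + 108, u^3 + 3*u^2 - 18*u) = u^2 + 3*u - 18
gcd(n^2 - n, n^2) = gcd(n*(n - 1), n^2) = n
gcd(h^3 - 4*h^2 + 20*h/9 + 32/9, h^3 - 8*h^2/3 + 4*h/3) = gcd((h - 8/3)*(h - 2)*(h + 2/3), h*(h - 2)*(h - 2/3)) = h - 2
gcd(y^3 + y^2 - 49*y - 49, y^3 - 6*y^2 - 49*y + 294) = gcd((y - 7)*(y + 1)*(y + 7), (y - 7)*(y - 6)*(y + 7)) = y^2 - 49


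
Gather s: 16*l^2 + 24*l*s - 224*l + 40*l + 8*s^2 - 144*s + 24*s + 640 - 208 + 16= 16*l^2 - 184*l + 8*s^2 + s*(24*l - 120) + 448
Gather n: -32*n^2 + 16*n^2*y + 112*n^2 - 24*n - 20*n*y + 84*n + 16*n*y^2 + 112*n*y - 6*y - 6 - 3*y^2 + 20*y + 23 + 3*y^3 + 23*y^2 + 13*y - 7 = n^2*(16*y + 80) + n*(16*y^2 + 92*y + 60) + 3*y^3 + 20*y^2 + 27*y + 10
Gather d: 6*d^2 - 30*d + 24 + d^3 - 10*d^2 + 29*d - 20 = d^3 - 4*d^2 - d + 4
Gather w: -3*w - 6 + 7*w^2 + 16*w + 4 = 7*w^2 + 13*w - 2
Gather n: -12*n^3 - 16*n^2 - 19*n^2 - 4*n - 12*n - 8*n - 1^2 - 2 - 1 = -12*n^3 - 35*n^2 - 24*n - 4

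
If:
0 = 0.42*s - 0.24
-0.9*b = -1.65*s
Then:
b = 1.05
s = 0.57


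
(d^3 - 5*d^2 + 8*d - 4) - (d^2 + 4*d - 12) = d^3 - 6*d^2 + 4*d + 8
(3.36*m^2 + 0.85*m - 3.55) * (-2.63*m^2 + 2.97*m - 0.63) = -8.8368*m^4 + 7.7437*m^3 + 9.7442*m^2 - 11.079*m + 2.2365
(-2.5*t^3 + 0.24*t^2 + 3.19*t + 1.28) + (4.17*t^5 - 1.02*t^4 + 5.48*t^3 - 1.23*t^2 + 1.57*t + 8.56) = 4.17*t^5 - 1.02*t^4 + 2.98*t^3 - 0.99*t^2 + 4.76*t + 9.84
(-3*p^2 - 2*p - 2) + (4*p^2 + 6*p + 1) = p^2 + 4*p - 1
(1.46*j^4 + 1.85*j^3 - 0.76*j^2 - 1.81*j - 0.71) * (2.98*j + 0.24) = 4.3508*j^5 + 5.8634*j^4 - 1.8208*j^3 - 5.5762*j^2 - 2.5502*j - 0.1704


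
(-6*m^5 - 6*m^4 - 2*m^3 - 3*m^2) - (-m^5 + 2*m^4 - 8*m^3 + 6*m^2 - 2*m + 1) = -5*m^5 - 8*m^4 + 6*m^3 - 9*m^2 + 2*m - 1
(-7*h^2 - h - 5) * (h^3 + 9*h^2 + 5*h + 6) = -7*h^5 - 64*h^4 - 49*h^3 - 92*h^2 - 31*h - 30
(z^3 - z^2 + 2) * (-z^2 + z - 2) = -z^5 + 2*z^4 - 3*z^3 + 2*z - 4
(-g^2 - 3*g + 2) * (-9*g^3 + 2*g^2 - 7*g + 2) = 9*g^5 + 25*g^4 - 17*g^3 + 23*g^2 - 20*g + 4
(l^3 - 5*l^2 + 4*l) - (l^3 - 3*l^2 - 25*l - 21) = -2*l^2 + 29*l + 21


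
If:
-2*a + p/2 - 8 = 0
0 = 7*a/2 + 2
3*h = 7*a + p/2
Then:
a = -4/7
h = 20/21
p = 96/7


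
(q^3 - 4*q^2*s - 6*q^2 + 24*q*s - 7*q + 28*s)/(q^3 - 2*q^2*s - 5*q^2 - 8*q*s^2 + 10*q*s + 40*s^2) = (q^2 - 6*q - 7)/(q^2 + 2*q*s - 5*q - 10*s)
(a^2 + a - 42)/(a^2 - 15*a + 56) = (a^2 + a - 42)/(a^2 - 15*a + 56)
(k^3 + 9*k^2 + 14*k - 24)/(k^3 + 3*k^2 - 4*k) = (k + 6)/k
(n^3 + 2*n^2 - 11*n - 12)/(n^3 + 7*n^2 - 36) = (n^3 + 2*n^2 - 11*n - 12)/(n^3 + 7*n^2 - 36)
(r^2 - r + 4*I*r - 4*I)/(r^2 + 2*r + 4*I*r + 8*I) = (r - 1)/(r + 2)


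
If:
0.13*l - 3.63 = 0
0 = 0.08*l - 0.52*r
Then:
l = 27.92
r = 4.30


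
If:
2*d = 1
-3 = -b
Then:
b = 3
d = 1/2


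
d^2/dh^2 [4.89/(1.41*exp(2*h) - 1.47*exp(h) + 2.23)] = ((7.1883 - 27.5796*exp(h))*(1.41*exp(2*h) - 1.47*exp(h) + 2.23) + 4.89*(2.82*exp(h) - 1.47)*(5.64*exp(h) - 2.94)*exp(h))*exp(h)/(1.41*exp(2*h) - 1.47*exp(h) + 2.23)^3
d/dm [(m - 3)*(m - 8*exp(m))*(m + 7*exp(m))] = -m^2*exp(m) + 3*m^2 - 112*m*exp(2*m) + m*exp(m) - 6*m + 280*exp(2*m) + 3*exp(m)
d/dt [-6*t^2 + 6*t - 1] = 6 - 12*t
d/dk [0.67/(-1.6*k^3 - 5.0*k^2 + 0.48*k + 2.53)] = (3.216*k^2 + 6.7*k - 0.3216)/(1.6*k^3 + 5.0*k^2 - 0.48*k - 2.53)^2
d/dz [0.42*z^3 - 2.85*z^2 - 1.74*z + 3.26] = 1.26*z^2 - 5.7*z - 1.74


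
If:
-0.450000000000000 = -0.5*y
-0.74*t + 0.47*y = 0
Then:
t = 0.57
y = 0.90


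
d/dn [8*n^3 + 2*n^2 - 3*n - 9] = 24*n^2 + 4*n - 3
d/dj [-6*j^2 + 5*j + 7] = 5 - 12*j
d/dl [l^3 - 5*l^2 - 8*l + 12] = 3*l^2 - 10*l - 8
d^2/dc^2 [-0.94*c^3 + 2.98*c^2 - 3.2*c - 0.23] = 5.96 - 5.64*c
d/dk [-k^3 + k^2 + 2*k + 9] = -3*k^2 + 2*k + 2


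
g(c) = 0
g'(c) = 0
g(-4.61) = 0.00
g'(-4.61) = 0.00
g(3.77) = 0.00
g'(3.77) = 0.00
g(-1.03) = 0.00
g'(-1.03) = 0.00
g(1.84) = 0.00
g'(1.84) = 0.00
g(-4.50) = 0.00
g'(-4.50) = 0.00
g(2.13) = 0.00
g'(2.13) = 0.00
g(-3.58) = 0.00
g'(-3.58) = 0.00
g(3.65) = 0.00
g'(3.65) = 0.00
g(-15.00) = 0.00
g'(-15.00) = 0.00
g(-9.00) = 0.00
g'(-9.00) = 0.00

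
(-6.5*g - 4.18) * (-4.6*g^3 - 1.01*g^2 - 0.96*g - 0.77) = 29.9*g^4 + 25.793*g^3 + 10.4618*g^2 + 9.0178*g + 3.2186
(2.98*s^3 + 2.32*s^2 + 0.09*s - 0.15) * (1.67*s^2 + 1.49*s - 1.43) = 4.9766*s^5 + 8.3146*s^4 - 0.654300000000001*s^3 - 3.434*s^2 - 0.3522*s + 0.2145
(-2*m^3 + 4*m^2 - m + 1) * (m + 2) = -2*m^4 + 7*m^2 - m + 2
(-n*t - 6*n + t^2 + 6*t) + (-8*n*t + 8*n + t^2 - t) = -9*n*t + 2*n + 2*t^2 + 5*t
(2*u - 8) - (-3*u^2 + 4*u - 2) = 3*u^2 - 2*u - 6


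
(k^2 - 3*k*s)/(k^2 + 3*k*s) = (k - 3*s)/(k + 3*s)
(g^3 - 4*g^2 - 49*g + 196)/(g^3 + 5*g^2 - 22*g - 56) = (g - 7)/(g + 2)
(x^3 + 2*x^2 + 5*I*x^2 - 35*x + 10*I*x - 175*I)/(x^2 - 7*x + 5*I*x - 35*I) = (x^2 + 2*x - 35)/(x - 7)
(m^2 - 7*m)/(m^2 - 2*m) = (m - 7)/(m - 2)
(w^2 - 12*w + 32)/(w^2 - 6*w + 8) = (w - 8)/(w - 2)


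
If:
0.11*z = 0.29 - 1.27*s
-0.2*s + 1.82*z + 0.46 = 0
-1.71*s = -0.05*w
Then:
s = 0.25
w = 8.48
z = -0.23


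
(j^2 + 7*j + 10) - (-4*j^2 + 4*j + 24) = 5*j^2 + 3*j - 14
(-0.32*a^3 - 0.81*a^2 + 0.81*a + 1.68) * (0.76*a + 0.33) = -0.2432*a^4 - 0.7212*a^3 + 0.3483*a^2 + 1.5441*a + 0.5544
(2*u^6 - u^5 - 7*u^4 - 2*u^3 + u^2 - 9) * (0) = 0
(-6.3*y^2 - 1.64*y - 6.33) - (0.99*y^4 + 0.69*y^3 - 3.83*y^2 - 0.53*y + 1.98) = -0.99*y^4 - 0.69*y^3 - 2.47*y^2 - 1.11*y - 8.31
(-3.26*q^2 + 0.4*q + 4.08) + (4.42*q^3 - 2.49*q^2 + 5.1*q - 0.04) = 4.42*q^3 - 5.75*q^2 + 5.5*q + 4.04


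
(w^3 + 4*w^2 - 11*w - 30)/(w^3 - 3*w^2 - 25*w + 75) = (w + 2)/(w - 5)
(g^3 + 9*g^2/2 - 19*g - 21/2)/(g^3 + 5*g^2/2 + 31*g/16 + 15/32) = 16*(g^2 + 4*g - 21)/(16*g^2 + 32*g + 15)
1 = 1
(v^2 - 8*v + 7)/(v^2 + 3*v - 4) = (v - 7)/(v + 4)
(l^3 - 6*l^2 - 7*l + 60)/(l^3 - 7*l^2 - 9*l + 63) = (l^2 - 9*l + 20)/(l^2 - 10*l + 21)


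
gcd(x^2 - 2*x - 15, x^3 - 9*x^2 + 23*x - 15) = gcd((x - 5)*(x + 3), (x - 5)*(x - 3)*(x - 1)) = x - 5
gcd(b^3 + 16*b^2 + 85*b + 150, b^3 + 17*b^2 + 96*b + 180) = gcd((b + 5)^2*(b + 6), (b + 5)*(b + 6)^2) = b^2 + 11*b + 30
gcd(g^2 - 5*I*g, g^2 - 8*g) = g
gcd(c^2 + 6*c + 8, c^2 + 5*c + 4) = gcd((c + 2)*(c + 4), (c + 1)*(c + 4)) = c + 4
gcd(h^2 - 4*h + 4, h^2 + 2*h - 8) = h - 2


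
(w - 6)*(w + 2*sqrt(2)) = w^2 - 6*w + 2*sqrt(2)*w - 12*sqrt(2)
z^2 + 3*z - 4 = (z - 1)*(z + 4)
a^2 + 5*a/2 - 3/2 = (a - 1/2)*(a + 3)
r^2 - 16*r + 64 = (r - 8)^2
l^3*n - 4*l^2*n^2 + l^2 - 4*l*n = l*(l - 4*n)*(l*n + 1)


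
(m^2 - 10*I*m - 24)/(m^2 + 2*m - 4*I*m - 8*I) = (m - 6*I)/(m + 2)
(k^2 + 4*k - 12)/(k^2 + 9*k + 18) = (k - 2)/(k + 3)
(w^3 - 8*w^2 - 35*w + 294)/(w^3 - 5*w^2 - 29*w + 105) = (w^2 - w - 42)/(w^2 + 2*w - 15)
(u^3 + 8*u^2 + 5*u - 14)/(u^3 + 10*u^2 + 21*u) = (u^2 + u - 2)/(u*(u + 3))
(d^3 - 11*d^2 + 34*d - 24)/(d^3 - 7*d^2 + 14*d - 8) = (d - 6)/(d - 2)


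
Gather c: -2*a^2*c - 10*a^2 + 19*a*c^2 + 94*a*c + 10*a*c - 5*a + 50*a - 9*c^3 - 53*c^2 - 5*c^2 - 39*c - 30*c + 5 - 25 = -10*a^2 + 45*a - 9*c^3 + c^2*(19*a - 58) + c*(-2*a^2 + 104*a - 69) - 20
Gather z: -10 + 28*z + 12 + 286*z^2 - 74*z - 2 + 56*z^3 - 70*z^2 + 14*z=56*z^3 + 216*z^2 - 32*z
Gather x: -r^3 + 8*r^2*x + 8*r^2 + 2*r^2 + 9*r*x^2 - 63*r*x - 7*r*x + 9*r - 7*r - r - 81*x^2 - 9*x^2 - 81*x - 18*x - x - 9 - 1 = -r^3 + 10*r^2 + r + x^2*(9*r - 90) + x*(8*r^2 - 70*r - 100) - 10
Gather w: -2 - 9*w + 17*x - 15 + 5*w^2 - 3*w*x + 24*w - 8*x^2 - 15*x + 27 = 5*w^2 + w*(15 - 3*x) - 8*x^2 + 2*x + 10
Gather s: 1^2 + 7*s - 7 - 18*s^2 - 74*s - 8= -18*s^2 - 67*s - 14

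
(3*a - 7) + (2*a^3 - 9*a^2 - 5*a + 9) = 2*a^3 - 9*a^2 - 2*a + 2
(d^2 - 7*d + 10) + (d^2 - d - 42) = 2*d^2 - 8*d - 32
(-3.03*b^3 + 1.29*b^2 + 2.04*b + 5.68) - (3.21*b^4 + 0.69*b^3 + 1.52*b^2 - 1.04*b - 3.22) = -3.21*b^4 - 3.72*b^3 - 0.23*b^2 + 3.08*b + 8.9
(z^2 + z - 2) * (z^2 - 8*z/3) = z^4 - 5*z^3/3 - 14*z^2/3 + 16*z/3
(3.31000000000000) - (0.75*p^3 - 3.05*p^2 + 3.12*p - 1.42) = -0.75*p^3 + 3.05*p^2 - 3.12*p + 4.73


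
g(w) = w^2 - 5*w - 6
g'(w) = 2*w - 5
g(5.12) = -5.39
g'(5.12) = 5.24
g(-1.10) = 0.71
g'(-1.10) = -7.20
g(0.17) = -6.82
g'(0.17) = -4.66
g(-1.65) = 4.97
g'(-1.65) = -8.30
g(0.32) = -7.50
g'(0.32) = -4.36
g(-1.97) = 7.73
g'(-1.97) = -8.94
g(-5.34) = 49.22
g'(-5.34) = -15.68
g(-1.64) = 4.89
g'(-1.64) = -8.28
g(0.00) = -6.00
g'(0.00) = -5.00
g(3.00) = -12.00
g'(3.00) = 1.00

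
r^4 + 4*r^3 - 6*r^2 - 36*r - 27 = (r - 3)*(r + 1)*(r + 3)^2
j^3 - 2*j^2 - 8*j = j*(j - 4)*(j + 2)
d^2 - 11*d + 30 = (d - 6)*(d - 5)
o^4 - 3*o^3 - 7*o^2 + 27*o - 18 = (o - 3)*(o - 2)*(o - 1)*(o + 3)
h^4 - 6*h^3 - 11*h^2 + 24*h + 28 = (h - 7)*(h - 2)*(h + 1)*(h + 2)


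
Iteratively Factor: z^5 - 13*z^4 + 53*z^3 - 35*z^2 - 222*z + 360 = (z + 2)*(z^4 - 15*z^3 + 83*z^2 - 201*z + 180) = (z - 5)*(z + 2)*(z^3 - 10*z^2 + 33*z - 36) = (z - 5)*(z - 3)*(z + 2)*(z^2 - 7*z + 12) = (z - 5)*(z - 4)*(z - 3)*(z + 2)*(z - 3)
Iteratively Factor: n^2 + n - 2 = (n - 1)*(n + 2)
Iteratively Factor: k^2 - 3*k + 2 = (k - 2)*(k - 1)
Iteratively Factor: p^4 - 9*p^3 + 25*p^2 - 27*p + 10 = (p - 5)*(p^3 - 4*p^2 + 5*p - 2) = (p - 5)*(p - 1)*(p^2 - 3*p + 2) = (p - 5)*(p - 1)^2*(p - 2)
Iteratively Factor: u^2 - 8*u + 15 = (u - 5)*(u - 3)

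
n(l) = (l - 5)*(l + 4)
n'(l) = 2*l - 1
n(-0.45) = -19.35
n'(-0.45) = -1.90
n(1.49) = -19.27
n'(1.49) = 1.98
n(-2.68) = -10.14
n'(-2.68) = -6.36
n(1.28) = -19.64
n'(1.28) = 1.56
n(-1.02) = -17.94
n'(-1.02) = -3.04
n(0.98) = -20.02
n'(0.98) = 0.96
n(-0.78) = -18.61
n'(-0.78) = -2.56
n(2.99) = -14.05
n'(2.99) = 4.98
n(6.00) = 10.00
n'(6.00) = 11.00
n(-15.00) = 220.00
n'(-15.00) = -31.00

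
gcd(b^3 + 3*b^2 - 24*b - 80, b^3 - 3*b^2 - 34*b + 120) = b - 5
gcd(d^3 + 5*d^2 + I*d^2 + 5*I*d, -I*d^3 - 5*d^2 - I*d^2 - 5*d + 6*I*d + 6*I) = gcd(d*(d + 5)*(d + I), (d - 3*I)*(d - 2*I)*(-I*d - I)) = 1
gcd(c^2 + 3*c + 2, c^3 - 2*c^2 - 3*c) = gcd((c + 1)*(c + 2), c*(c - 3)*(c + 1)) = c + 1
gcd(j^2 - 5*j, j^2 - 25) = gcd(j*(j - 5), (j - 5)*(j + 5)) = j - 5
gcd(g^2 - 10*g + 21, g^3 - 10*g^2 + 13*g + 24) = g - 3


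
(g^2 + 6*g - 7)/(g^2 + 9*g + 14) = (g - 1)/(g + 2)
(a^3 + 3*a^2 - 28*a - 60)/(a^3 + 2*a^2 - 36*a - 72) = (a - 5)/(a - 6)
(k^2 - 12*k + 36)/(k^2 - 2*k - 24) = (k - 6)/(k + 4)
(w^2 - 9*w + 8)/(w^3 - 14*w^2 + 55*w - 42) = (w - 8)/(w^2 - 13*w + 42)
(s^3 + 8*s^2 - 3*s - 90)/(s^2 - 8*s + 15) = (s^2 + 11*s + 30)/(s - 5)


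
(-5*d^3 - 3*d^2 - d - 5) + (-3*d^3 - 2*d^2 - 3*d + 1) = -8*d^3 - 5*d^2 - 4*d - 4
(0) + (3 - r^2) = 3 - r^2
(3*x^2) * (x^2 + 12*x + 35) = 3*x^4 + 36*x^3 + 105*x^2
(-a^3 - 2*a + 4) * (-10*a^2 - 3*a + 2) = 10*a^5 + 3*a^4 + 18*a^3 - 34*a^2 - 16*a + 8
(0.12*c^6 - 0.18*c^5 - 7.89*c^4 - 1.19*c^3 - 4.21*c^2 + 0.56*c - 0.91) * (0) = 0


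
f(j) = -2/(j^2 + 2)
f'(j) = 4*j/(j^2 + 2)^2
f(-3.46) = -0.14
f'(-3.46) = -0.07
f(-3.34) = -0.15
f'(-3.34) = -0.08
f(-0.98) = -0.68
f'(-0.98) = -0.45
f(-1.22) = -0.57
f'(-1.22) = -0.40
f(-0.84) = -0.74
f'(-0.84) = -0.46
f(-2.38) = -0.26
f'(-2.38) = -0.16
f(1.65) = -0.42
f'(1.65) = 0.30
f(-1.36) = -0.52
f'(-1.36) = -0.37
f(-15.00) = -0.00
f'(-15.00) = 0.00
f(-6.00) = -0.05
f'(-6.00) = -0.02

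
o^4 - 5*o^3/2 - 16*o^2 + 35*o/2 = o*(o - 5)*(o - 1)*(o + 7/2)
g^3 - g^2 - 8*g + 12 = (g - 2)^2*(g + 3)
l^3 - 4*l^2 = l^2*(l - 4)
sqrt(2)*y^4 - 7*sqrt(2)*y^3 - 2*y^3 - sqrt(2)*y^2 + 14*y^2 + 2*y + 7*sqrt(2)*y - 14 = (y - 7)*(y - 1)*(y - sqrt(2))*(sqrt(2)*y + sqrt(2))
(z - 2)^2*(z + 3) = z^3 - z^2 - 8*z + 12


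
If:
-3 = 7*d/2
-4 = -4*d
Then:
No Solution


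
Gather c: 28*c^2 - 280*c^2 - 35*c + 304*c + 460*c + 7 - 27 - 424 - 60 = -252*c^2 + 729*c - 504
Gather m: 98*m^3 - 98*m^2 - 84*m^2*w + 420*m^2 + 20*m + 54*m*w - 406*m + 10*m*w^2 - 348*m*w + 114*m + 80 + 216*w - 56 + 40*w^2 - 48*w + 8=98*m^3 + m^2*(322 - 84*w) + m*(10*w^2 - 294*w - 272) + 40*w^2 + 168*w + 32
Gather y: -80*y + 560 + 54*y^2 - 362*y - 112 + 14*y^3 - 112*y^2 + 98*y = 14*y^3 - 58*y^2 - 344*y + 448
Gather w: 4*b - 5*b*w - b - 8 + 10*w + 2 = 3*b + w*(10 - 5*b) - 6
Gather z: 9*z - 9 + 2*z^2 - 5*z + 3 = 2*z^2 + 4*z - 6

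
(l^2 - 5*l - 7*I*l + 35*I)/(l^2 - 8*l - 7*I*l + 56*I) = (l - 5)/(l - 8)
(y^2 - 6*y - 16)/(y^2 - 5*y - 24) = (y + 2)/(y + 3)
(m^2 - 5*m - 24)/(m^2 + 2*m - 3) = (m - 8)/(m - 1)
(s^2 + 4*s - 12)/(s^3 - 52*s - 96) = (s - 2)/(s^2 - 6*s - 16)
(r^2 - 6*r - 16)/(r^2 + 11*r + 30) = (r^2 - 6*r - 16)/(r^2 + 11*r + 30)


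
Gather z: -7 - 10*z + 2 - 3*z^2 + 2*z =-3*z^2 - 8*z - 5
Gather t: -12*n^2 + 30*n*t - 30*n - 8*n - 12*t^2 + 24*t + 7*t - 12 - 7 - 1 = -12*n^2 - 38*n - 12*t^2 + t*(30*n + 31) - 20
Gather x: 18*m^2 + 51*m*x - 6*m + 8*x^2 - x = 18*m^2 - 6*m + 8*x^2 + x*(51*m - 1)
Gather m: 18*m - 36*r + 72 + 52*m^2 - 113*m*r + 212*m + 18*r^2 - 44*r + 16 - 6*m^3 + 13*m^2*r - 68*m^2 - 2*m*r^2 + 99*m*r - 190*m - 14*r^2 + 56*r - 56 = -6*m^3 + m^2*(13*r - 16) + m*(-2*r^2 - 14*r + 40) + 4*r^2 - 24*r + 32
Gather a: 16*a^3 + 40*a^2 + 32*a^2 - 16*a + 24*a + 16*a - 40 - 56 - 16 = 16*a^3 + 72*a^2 + 24*a - 112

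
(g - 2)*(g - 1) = g^2 - 3*g + 2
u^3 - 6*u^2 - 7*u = u*(u - 7)*(u + 1)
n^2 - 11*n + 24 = (n - 8)*(n - 3)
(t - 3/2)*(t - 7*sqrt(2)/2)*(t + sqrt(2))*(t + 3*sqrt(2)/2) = t^4 - 3*t^3/2 - sqrt(2)*t^3 - 29*t^2/2 + 3*sqrt(2)*t^2/2 - 21*sqrt(2)*t/2 + 87*t/4 + 63*sqrt(2)/4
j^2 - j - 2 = (j - 2)*(j + 1)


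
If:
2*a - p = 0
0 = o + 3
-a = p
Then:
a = 0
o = -3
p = 0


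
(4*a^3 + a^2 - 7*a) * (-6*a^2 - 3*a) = -24*a^5 - 18*a^4 + 39*a^3 + 21*a^2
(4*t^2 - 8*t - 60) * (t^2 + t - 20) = 4*t^4 - 4*t^3 - 148*t^2 + 100*t + 1200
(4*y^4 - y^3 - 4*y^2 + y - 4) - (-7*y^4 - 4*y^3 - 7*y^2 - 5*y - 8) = 11*y^4 + 3*y^3 + 3*y^2 + 6*y + 4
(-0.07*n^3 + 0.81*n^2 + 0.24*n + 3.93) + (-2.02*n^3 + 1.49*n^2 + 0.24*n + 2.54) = -2.09*n^3 + 2.3*n^2 + 0.48*n + 6.47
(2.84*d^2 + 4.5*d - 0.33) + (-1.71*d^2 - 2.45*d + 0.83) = 1.13*d^2 + 2.05*d + 0.5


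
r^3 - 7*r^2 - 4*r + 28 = (r - 7)*(r - 2)*(r + 2)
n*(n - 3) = n^2 - 3*n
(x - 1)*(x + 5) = x^2 + 4*x - 5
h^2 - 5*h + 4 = (h - 4)*(h - 1)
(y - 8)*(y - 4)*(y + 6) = y^3 - 6*y^2 - 40*y + 192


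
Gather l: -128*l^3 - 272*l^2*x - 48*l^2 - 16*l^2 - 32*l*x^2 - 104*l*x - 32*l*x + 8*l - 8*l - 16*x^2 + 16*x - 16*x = -128*l^3 + l^2*(-272*x - 64) + l*(-32*x^2 - 136*x) - 16*x^2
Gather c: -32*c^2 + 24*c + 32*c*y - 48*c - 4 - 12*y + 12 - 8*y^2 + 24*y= -32*c^2 + c*(32*y - 24) - 8*y^2 + 12*y + 8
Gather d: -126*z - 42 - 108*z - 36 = -234*z - 78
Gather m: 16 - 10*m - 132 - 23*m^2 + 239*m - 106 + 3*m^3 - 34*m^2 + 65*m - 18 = 3*m^3 - 57*m^2 + 294*m - 240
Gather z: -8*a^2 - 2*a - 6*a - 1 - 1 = -8*a^2 - 8*a - 2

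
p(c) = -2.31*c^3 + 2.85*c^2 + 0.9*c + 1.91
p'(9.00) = -509.13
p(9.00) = -1443.13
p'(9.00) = -509.13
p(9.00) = -1443.13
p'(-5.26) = -220.82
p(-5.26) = 412.21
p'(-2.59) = -60.35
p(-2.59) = 58.83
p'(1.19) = -2.13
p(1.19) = 3.12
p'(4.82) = -132.63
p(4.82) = -186.21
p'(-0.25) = -0.96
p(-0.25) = 1.90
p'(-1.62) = -26.52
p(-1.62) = 17.75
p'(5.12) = -151.58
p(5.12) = -228.81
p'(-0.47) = -3.31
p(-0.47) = 2.36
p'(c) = -6.93*c^2 + 5.7*c + 0.9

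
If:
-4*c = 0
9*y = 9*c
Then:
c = 0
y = 0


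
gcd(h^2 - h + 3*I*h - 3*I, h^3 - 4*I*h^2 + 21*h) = h + 3*I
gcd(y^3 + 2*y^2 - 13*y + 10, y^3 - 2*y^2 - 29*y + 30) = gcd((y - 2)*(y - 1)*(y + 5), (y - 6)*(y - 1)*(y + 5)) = y^2 + 4*y - 5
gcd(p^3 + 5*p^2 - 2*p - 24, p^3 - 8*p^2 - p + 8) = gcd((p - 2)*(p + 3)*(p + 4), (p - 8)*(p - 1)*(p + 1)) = 1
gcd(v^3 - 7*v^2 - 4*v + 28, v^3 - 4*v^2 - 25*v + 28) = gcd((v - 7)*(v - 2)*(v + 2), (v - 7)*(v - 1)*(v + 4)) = v - 7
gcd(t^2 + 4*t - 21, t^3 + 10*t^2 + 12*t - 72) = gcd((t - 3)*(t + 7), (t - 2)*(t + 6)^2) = 1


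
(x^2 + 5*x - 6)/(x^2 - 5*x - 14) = (-x^2 - 5*x + 6)/(-x^2 + 5*x + 14)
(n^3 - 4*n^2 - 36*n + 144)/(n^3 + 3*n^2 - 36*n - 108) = (n - 4)/(n + 3)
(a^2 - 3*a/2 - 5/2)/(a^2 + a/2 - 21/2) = (2*a^2 - 3*a - 5)/(2*a^2 + a - 21)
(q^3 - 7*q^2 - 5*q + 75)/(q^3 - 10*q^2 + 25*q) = (q + 3)/q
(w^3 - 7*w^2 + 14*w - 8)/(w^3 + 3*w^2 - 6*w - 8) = (w^2 - 5*w + 4)/(w^2 + 5*w + 4)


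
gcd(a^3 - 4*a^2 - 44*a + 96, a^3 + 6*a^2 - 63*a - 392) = a - 8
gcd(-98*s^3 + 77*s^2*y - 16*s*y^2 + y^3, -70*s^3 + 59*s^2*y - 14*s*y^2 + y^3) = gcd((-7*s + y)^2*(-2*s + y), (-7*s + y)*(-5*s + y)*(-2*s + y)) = 14*s^2 - 9*s*y + y^2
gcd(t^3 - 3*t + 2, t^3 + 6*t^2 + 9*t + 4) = 1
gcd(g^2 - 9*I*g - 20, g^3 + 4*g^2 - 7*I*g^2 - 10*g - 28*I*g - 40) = g - 5*I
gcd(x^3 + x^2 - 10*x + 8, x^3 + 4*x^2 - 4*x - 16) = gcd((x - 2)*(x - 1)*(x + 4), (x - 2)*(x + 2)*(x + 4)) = x^2 + 2*x - 8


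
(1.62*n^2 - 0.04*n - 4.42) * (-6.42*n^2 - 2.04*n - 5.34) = -10.4004*n^4 - 3.048*n^3 + 19.8072*n^2 + 9.2304*n + 23.6028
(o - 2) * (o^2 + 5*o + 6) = o^3 + 3*o^2 - 4*o - 12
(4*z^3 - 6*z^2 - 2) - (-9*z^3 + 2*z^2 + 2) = 13*z^3 - 8*z^2 - 4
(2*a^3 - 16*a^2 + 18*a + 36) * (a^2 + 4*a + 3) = 2*a^5 - 8*a^4 - 40*a^3 + 60*a^2 + 198*a + 108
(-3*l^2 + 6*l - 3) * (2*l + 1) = -6*l^3 + 9*l^2 - 3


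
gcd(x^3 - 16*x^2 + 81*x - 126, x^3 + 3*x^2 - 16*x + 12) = 1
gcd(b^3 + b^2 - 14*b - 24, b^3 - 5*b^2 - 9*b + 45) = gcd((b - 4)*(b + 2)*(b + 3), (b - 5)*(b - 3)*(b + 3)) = b + 3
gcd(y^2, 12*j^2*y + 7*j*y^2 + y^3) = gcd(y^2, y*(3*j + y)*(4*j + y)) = y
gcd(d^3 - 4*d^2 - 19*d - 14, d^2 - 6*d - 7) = d^2 - 6*d - 7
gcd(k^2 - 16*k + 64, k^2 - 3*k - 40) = k - 8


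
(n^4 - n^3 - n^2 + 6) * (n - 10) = n^5 - 11*n^4 + 9*n^3 + 10*n^2 + 6*n - 60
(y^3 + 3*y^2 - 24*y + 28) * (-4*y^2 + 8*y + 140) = -4*y^5 - 4*y^4 + 260*y^3 + 116*y^2 - 3136*y + 3920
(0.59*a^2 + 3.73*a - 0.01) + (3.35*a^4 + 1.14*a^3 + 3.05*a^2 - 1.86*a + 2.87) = 3.35*a^4 + 1.14*a^3 + 3.64*a^2 + 1.87*a + 2.86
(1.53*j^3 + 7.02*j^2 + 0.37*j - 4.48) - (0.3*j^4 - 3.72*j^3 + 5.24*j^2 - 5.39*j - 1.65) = -0.3*j^4 + 5.25*j^3 + 1.78*j^2 + 5.76*j - 2.83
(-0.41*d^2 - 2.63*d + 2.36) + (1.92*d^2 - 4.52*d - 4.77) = 1.51*d^2 - 7.15*d - 2.41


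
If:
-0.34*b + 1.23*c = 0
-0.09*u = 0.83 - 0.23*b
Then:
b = 0.391304347826087*u + 3.60869565217391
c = 0.108165429480382*u + 0.997525627430187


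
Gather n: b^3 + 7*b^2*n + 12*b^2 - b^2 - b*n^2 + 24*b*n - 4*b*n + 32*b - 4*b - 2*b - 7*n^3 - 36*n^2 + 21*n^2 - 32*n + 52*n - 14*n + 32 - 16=b^3 + 11*b^2 + 26*b - 7*n^3 + n^2*(-b - 15) + n*(7*b^2 + 20*b + 6) + 16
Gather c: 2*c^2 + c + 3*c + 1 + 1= 2*c^2 + 4*c + 2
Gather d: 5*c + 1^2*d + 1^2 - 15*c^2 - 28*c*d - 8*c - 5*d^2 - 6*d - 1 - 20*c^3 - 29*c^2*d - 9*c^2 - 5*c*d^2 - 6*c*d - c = -20*c^3 - 24*c^2 - 4*c + d^2*(-5*c - 5) + d*(-29*c^2 - 34*c - 5)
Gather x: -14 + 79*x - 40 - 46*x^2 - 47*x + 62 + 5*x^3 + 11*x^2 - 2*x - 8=5*x^3 - 35*x^2 + 30*x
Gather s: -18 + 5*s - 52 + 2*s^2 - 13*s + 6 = 2*s^2 - 8*s - 64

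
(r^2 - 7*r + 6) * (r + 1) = r^3 - 6*r^2 - r + 6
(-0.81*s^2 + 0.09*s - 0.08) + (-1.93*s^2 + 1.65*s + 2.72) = -2.74*s^2 + 1.74*s + 2.64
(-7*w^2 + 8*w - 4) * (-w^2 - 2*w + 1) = 7*w^4 + 6*w^3 - 19*w^2 + 16*w - 4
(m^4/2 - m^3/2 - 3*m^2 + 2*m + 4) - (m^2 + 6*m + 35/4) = m^4/2 - m^3/2 - 4*m^2 - 4*m - 19/4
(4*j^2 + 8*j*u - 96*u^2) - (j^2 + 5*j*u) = 3*j^2 + 3*j*u - 96*u^2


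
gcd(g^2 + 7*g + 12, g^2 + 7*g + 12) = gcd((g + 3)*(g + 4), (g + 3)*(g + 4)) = g^2 + 7*g + 12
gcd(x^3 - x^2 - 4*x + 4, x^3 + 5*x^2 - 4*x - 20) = x^2 - 4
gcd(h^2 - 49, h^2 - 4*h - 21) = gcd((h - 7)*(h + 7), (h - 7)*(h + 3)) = h - 7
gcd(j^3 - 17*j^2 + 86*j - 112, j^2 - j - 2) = j - 2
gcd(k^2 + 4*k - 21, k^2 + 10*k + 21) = k + 7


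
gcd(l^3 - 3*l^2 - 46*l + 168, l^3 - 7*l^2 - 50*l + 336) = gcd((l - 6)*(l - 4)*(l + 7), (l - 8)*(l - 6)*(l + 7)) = l^2 + l - 42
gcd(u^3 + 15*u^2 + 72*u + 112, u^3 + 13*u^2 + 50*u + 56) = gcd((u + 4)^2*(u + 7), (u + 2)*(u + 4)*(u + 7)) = u^2 + 11*u + 28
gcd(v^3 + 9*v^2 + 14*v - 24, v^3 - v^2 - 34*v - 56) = v + 4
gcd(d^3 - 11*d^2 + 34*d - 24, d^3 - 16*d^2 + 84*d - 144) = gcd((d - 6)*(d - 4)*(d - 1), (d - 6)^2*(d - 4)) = d^2 - 10*d + 24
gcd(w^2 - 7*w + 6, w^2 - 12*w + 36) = w - 6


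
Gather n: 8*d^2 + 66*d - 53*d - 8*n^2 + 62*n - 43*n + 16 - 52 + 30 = 8*d^2 + 13*d - 8*n^2 + 19*n - 6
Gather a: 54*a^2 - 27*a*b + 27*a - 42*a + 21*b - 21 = 54*a^2 + a*(-27*b - 15) + 21*b - 21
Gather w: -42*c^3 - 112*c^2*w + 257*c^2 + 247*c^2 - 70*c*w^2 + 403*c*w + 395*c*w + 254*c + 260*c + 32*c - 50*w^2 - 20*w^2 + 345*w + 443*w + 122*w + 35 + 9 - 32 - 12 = -42*c^3 + 504*c^2 + 546*c + w^2*(-70*c - 70) + w*(-112*c^2 + 798*c + 910)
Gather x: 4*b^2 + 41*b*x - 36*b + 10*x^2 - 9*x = 4*b^2 - 36*b + 10*x^2 + x*(41*b - 9)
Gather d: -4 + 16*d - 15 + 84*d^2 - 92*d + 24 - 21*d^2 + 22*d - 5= 63*d^2 - 54*d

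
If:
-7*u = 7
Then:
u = -1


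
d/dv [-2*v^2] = -4*v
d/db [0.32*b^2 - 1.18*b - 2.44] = 0.64*b - 1.18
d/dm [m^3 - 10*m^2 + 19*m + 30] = 3*m^2 - 20*m + 19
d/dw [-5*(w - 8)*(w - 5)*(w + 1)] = -15*w^2 + 120*w - 135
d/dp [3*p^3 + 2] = 9*p^2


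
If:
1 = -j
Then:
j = -1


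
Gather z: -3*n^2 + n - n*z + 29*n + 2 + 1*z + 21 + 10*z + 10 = -3*n^2 + 30*n + z*(11 - n) + 33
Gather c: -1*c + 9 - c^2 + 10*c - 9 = -c^2 + 9*c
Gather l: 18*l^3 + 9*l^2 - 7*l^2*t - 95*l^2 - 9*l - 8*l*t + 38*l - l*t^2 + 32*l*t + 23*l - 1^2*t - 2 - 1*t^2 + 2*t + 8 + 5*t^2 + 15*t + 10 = 18*l^3 + l^2*(-7*t - 86) + l*(-t^2 + 24*t + 52) + 4*t^2 + 16*t + 16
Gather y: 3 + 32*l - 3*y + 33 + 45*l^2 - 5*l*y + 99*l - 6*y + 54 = 45*l^2 + 131*l + y*(-5*l - 9) + 90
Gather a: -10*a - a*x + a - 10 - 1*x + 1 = a*(-x - 9) - x - 9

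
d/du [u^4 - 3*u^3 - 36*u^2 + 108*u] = 4*u^3 - 9*u^2 - 72*u + 108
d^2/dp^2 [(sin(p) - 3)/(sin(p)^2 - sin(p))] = (-sin(p) + 10 + 3/sin(p) - 12/sin(p)^2 + 6/sin(p)^3)/(sin(p) - 1)^2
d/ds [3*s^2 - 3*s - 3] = 6*s - 3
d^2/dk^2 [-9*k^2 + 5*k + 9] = -18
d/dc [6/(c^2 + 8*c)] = 12*(-c - 4)/(c^2*(c + 8)^2)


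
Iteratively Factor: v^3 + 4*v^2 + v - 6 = (v + 3)*(v^2 + v - 2) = (v - 1)*(v + 3)*(v + 2)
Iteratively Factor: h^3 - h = (h + 1)*(h^2 - h) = (h - 1)*(h + 1)*(h)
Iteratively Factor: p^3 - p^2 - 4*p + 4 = (p + 2)*(p^2 - 3*p + 2) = (p - 1)*(p + 2)*(p - 2)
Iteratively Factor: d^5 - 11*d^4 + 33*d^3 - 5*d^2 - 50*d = (d)*(d^4 - 11*d^3 + 33*d^2 - 5*d - 50) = d*(d - 2)*(d^3 - 9*d^2 + 15*d + 25) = d*(d - 5)*(d - 2)*(d^2 - 4*d - 5) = d*(d - 5)*(d - 2)*(d + 1)*(d - 5)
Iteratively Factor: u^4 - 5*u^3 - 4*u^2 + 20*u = (u)*(u^3 - 5*u^2 - 4*u + 20) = u*(u - 2)*(u^2 - 3*u - 10) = u*(u - 2)*(u + 2)*(u - 5)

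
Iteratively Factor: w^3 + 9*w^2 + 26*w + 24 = (w + 4)*(w^2 + 5*w + 6) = (w + 2)*(w + 4)*(w + 3)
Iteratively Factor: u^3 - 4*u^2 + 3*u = (u)*(u^2 - 4*u + 3) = u*(u - 1)*(u - 3)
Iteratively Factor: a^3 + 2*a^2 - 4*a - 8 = (a + 2)*(a^2 - 4) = (a - 2)*(a + 2)*(a + 2)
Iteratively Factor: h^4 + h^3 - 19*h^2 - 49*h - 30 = (h + 1)*(h^3 - 19*h - 30) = (h + 1)*(h + 3)*(h^2 - 3*h - 10) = (h - 5)*(h + 1)*(h + 3)*(h + 2)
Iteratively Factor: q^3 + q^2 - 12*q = (q + 4)*(q^2 - 3*q) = (q - 3)*(q + 4)*(q)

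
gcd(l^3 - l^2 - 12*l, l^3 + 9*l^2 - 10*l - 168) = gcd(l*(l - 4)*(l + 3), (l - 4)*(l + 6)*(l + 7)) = l - 4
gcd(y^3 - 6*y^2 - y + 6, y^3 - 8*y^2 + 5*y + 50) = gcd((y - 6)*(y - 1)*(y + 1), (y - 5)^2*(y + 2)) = 1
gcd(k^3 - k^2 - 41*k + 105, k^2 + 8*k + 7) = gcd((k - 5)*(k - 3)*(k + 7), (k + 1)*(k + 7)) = k + 7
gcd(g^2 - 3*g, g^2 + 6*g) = g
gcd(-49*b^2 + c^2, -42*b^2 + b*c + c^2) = 7*b + c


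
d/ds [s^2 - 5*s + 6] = 2*s - 5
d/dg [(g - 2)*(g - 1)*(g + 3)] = 3*g^2 - 7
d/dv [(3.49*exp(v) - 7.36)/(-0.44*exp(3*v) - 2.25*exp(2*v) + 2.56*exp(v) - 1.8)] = (3.0712*exp(3*v) - 1.8627*exp(2*v) - 33.12*exp(v) + 12.5596)*exp(v)/(0.1936*exp(6*v) + 1.98*exp(5*v) + 2.8097*exp(4*v) - 9.936*exp(3*v) + 14.6536*exp(2*v) - 9.216*exp(v) + 3.24)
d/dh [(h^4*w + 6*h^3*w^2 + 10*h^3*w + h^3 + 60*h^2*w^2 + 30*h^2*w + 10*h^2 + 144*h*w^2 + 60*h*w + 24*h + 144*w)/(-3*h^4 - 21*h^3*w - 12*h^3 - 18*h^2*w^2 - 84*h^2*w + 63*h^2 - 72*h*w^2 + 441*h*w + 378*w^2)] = (-h^4*w^2 + 6*h^4*w + h^4 - 8*h^3*w^2 + 90*h^3*w + 20*h^3 + 47*h^2*w^2 + 312*h^2*w + 133*h^2 + 420*h*w^2 + 90*h*w + 192*h + 504*w^2 + 306*w - 504)/(3*(h^6 + 2*h^5*w + 8*h^5 + h^4*w^2 + 16*h^4*w - 26*h^4 + 8*h^3*w^2 - 52*h^3*w - 168*h^3 - 26*h^2*w^2 - 336*h^2*w + 441*h^2 - 168*h*w^2 + 882*h*w + 441*w^2))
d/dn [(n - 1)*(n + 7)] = 2*n + 6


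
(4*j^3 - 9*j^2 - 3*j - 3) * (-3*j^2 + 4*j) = -12*j^5 + 43*j^4 - 27*j^3 - 3*j^2 - 12*j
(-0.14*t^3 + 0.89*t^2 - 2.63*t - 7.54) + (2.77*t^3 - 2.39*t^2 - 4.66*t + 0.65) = 2.63*t^3 - 1.5*t^2 - 7.29*t - 6.89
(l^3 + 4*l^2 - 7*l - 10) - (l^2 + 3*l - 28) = l^3 + 3*l^2 - 10*l + 18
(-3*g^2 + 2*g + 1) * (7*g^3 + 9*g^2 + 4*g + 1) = -21*g^5 - 13*g^4 + 13*g^3 + 14*g^2 + 6*g + 1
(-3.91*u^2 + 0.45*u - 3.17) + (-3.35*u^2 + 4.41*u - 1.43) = -7.26*u^2 + 4.86*u - 4.6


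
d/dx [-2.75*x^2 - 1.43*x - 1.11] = -5.5*x - 1.43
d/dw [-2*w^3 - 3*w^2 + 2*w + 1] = -6*w^2 - 6*w + 2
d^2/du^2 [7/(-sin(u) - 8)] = 7*(sin(u)^2 - 8*sin(u) - 2)/(sin(u) + 8)^3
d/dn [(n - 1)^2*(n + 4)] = (n - 1)*(3*n + 7)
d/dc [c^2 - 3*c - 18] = 2*c - 3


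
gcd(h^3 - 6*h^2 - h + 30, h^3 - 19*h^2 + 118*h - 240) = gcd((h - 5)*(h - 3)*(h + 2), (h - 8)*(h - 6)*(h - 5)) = h - 5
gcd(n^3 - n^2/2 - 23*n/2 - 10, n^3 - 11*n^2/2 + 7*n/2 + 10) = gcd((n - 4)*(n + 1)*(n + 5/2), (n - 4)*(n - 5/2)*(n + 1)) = n^2 - 3*n - 4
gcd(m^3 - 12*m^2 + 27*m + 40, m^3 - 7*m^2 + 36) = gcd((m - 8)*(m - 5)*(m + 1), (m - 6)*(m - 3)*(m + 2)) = 1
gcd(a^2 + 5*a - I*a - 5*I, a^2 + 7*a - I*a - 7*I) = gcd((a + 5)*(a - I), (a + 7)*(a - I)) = a - I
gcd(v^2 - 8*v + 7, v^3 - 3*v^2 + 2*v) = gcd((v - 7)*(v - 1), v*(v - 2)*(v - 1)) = v - 1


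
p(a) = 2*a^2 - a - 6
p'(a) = 4*a - 1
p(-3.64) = 24.14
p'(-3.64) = -15.56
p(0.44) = -6.05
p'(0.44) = 0.76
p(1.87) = -0.88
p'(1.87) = 6.48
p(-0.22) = -5.68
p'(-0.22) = -1.88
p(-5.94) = 70.51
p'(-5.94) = -24.76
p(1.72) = -1.80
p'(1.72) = 5.88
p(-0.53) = -4.91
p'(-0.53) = -3.12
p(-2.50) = 9.00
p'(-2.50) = -11.00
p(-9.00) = 165.00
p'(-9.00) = -37.00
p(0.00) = -6.00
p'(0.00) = -1.00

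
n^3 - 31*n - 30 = (n - 6)*(n + 1)*(n + 5)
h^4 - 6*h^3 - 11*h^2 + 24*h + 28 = (h - 7)*(h - 2)*(h + 1)*(h + 2)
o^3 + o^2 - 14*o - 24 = (o - 4)*(o + 2)*(o + 3)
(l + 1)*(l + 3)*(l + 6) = l^3 + 10*l^2 + 27*l + 18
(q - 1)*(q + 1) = q^2 - 1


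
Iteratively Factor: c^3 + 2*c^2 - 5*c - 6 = (c + 3)*(c^2 - c - 2) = (c + 1)*(c + 3)*(c - 2)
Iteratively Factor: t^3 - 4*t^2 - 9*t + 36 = (t - 4)*(t^2 - 9) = (t - 4)*(t + 3)*(t - 3)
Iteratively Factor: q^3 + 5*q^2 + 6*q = (q + 3)*(q^2 + 2*q) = (q + 2)*(q + 3)*(q)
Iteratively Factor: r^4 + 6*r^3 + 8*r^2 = (r)*(r^3 + 6*r^2 + 8*r) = r*(r + 2)*(r^2 + 4*r) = r^2*(r + 2)*(r + 4)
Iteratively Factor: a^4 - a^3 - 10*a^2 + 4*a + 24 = (a + 2)*(a^3 - 3*a^2 - 4*a + 12) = (a - 2)*(a + 2)*(a^2 - a - 6) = (a - 2)*(a + 2)^2*(a - 3)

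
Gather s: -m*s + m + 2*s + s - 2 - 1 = m + s*(3 - m) - 3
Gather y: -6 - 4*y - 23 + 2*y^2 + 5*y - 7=2*y^2 + y - 36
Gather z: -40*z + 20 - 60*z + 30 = 50 - 100*z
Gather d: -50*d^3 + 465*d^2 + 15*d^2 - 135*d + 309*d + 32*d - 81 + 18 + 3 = -50*d^3 + 480*d^2 + 206*d - 60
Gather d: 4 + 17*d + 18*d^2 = 18*d^2 + 17*d + 4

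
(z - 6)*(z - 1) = z^2 - 7*z + 6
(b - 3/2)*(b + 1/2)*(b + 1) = b^3 - 7*b/4 - 3/4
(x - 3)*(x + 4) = x^2 + x - 12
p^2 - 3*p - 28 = (p - 7)*(p + 4)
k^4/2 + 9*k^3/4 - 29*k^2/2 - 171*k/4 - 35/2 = (k/2 + 1)*(k - 5)*(k + 1/2)*(k + 7)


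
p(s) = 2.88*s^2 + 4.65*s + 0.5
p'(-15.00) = -81.75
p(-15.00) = 578.75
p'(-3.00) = -12.63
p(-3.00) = 12.47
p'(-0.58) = 1.31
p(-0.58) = -1.23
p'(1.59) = 13.81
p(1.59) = 15.17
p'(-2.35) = -8.89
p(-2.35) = 5.48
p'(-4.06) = -18.74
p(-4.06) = 29.09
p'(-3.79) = -17.18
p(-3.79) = 24.25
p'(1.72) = 14.56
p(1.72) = 17.02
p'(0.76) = 9.03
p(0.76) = 5.70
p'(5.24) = 34.83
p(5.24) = 103.94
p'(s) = 5.76*s + 4.65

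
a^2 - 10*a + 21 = (a - 7)*(a - 3)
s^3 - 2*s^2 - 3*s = s*(s - 3)*(s + 1)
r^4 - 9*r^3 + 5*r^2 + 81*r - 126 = (r - 7)*(r - 3)*(r - 2)*(r + 3)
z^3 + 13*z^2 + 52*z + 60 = (z + 2)*(z + 5)*(z + 6)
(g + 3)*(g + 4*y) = g^2 + 4*g*y + 3*g + 12*y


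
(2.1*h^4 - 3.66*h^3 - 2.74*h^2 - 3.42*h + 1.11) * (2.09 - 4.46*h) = -9.366*h^5 + 20.7126*h^4 + 4.571*h^3 + 9.5266*h^2 - 12.0984*h + 2.3199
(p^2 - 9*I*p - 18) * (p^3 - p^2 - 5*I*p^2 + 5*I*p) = p^5 - p^4 - 14*I*p^4 - 63*p^3 + 14*I*p^3 + 63*p^2 + 90*I*p^2 - 90*I*p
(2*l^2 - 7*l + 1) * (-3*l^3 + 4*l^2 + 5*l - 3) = -6*l^5 + 29*l^4 - 21*l^3 - 37*l^2 + 26*l - 3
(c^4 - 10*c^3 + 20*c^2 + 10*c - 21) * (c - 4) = c^5 - 14*c^4 + 60*c^3 - 70*c^2 - 61*c + 84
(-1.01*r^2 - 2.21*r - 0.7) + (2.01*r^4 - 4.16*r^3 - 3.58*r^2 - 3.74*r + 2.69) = 2.01*r^4 - 4.16*r^3 - 4.59*r^2 - 5.95*r + 1.99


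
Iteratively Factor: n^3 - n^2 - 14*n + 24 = (n + 4)*(n^2 - 5*n + 6) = (n - 2)*(n + 4)*(n - 3)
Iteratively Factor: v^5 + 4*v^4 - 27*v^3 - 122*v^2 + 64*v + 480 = (v + 4)*(v^4 - 27*v^2 - 14*v + 120) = (v + 4)^2*(v^3 - 4*v^2 - 11*v + 30) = (v + 3)*(v + 4)^2*(v^2 - 7*v + 10) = (v - 5)*(v + 3)*(v + 4)^2*(v - 2)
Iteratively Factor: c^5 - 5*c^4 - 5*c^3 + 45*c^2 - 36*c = (c - 4)*(c^4 - c^3 - 9*c^2 + 9*c) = (c - 4)*(c + 3)*(c^3 - 4*c^2 + 3*c) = (c - 4)*(c - 1)*(c + 3)*(c^2 - 3*c) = c*(c - 4)*(c - 1)*(c + 3)*(c - 3)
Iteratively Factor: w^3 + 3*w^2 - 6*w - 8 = (w + 4)*(w^2 - w - 2) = (w - 2)*(w + 4)*(w + 1)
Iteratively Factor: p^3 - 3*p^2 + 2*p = (p - 1)*(p^2 - 2*p) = (p - 2)*(p - 1)*(p)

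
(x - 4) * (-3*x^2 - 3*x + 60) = -3*x^3 + 9*x^2 + 72*x - 240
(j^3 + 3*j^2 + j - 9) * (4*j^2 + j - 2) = 4*j^5 + 13*j^4 + 5*j^3 - 41*j^2 - 11*j + 18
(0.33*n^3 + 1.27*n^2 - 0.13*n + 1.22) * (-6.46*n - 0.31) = -2.1318*n^4 - 8.3065*n^3 + 0.4461*n^2 - 7.8409*n - 0.3782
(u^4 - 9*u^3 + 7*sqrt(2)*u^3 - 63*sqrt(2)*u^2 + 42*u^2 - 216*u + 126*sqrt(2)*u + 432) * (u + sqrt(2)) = u^5 - 9*u^4 + 8*sqrt(2)*u^4 - 72*sqrt(2)*u^3 + 56*u^3 - 342*u^2 + 168*sqrt(2)*u^2 - 216*sqrt(2)*u + 684*u + 432*sqrt(2)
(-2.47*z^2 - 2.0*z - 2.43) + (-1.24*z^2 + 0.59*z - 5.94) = -3.71*z^2 - 1.41*z - 8.37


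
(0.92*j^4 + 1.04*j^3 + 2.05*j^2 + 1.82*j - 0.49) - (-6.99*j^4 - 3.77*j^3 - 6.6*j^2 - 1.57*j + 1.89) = 7.91*j^4 + 4.81*j^3 + 8.65*j^2 + 3.39*j - 2.38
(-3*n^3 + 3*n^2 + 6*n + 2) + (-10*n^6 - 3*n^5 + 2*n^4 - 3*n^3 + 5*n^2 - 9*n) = -10*n^6 - 3*n^5 + 2*n^4 - 6*n^3 + 8*n^2 - 3*n + 2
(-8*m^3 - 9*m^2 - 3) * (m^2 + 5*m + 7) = -8*m^5 - 49*m^4 - 101*m^3 - 66*m^2 - 15*m - 21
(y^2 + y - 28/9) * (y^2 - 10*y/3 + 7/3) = y^4 - 7*y^3/3 - 37*y^2/9 + 343*y/27 - 196/27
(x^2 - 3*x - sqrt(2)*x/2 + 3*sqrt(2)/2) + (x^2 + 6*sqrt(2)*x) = 2*x^2 - 3*x + 11*sqrt(2)*x/2 + 3*sqrt(2)/2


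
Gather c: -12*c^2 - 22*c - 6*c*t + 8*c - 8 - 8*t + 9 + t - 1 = -12*c^2 + c*(-6*t - 14) - 7*t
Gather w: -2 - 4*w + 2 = -4*w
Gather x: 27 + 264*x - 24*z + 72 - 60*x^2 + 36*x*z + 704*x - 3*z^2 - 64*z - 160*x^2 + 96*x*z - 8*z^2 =-220*x^2 + x*(132*z + 968) - 11*z^2 - 88*z + 99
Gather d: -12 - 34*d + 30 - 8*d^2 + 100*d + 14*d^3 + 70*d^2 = 14*d^3 + 62*d^2 + 66*d + 18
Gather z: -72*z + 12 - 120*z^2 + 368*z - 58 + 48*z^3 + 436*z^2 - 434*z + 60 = 48*z^3 + 316*z^2 - 138*z + 14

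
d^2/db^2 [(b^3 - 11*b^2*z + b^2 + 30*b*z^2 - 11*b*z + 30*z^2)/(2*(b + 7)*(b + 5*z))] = 2*(55*b^3*z^2 + 48*b^3*z + 21*b^3 + 885*b^2*z^2 + 315*b^2*z - 1350*b*z^3 + 2730*b*z^2 - 2250*z^4 - 8925*z^3 + 2695*z^2)/(b^6 + 15*b^5*z + 21*b^5 + 75*b^4*z^2 + 315*b^4*z + 147*b^4 + 125*b^3*z^3 + 1575*b^3*z^2 + 2205*b^3*z + 343*b^3 + 2625*b^2*z^3 + 11025*b^2*z^2 + 5145*b^2*z + 18375*b*z^3 + 25725*b*z^2 + 42875*z^3)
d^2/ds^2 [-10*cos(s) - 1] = 10*cos(s)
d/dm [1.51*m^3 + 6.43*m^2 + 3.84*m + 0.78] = 4.53*m^2 + 12.86*m + 3.84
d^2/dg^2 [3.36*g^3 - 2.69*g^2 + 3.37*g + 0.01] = 20.16*g - 5.38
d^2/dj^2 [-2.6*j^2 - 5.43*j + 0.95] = -5.20000000000000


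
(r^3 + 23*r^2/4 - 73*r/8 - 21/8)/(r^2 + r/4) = r + 11/2 - 21/(2*r)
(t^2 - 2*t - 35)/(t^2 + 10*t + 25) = (t - 7)/(t + 5)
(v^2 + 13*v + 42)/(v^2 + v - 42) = (v + 6)/(v - 6)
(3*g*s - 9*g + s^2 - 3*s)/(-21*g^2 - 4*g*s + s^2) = (s - 3)/(-7*g + s)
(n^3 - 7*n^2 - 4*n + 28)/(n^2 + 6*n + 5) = (n^3 - 7*n^2 - 4*n + 28)/(n^2 + 6*n + 5)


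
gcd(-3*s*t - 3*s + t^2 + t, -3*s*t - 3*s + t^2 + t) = 3*s*t + 3*s - t^2 - t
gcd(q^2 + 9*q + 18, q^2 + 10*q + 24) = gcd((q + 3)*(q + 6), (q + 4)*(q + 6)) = q + 6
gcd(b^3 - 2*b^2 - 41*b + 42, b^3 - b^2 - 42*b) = b^2 - b - 42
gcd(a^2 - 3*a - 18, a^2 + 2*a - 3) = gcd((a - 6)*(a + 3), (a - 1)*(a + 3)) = a + 3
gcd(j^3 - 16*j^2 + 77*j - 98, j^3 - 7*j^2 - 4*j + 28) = j^2 - 9*j + 14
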